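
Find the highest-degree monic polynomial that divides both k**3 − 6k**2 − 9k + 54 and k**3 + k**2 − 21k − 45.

Apply the Euclidean algorithm:
  k**3 − 6k**2 − 9k + 54 = (k**3 + k**2 − 21k − 45) + (−7k**2 + 12k + 99)
  k**3 + k**2 − 21k − 45 = (−(1/7)k − 19/49)(−7k**2 + 12k + 99) + (−(108/49)k − 324/49)
  −7k**2 + 12k + 99 = ((343/108)k − 539/36)(−(108/49)k − 324/49) + (0)
Last nonzero remainder: −(108/49)k − 324/49. Dividing through by −108/49 gives the monic gcd k + 3.

k + 3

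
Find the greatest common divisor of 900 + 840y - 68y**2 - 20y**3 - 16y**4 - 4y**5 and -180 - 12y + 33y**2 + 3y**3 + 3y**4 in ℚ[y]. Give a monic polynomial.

By polynomial division,
  -4y**5 - 16y**4 - 20y**3 - 68y**2 + 840y + 900 = (-(4/3)y - 4)(3y**4 + 3y**3 + 33y**2 - 12y - 180) + (36y**3 + 48y**2 + 552y + 180)
  3y**4 + 3y**3 + 33y**2 - 12y - 180 = ((1/12)y - 1/36)(36y**3 + 48y**2 + 552y + 180) + (-(35/3)y**2 - (35/3)y - 175)
  36y**3 + 48y**2 + 552y + 180 = (-(108/35)y - 36/35)(-(35/3)y**2 - (35/3)y - 175) + (0)
Last nonzero remainder: -(35/3)y**2 - (35/3)y - 175. Dividing through by -35/3 gives the monic gcd y**2 + y + 15.

15 + y + y**2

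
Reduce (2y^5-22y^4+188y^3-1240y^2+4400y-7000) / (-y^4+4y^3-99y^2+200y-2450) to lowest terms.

(-2y^3+22y^2-88y+140)/(y^2-4y+49)

Apply the Euclidean algorithm:
  2y^5-22y^4+188y^3-1240y^2+4400y-7000 = (-2y+14)(-y^4+4y^3-99y^2+200y-2450) + (-66y^3+546y^2-3300y+27300)
  -y^4+4y^3-99y^2+200y-2450 = ((1/66)y+47/726)(-66y^3+546y^2-3300y+27300) + (-(10206/121)y^2-510300/121)
  -66y^3+546y^2-3300y+27300 = ((1331/1701)y-1573/243)(-(10206/121)y^2-510300/121) + (0)
Last nonzero remainder: -(10206/121)y^2-510300/121. Dividing through by -10206/121 gives the monic gcd y^2+50.
Cancel y^2+50 from numerator and denominator to get the reduced form.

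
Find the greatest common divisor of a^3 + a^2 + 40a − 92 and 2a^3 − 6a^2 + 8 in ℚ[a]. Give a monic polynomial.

By polynomial division,
  a^3 + a^2 + 40a − 92 = (1/2)(2a^3 − 6a^2 + 8) + (4a^2 + 40a − 96)
  2a^3 − 6a^2 + 8 = ((1/2)a − 13/2)(4a^2 + 40a − 96) + (308a − 616)
  4a^2 + 40a − 96 = ((1/77)a + 12/77)(308a − 616) + (0)
Last nonzero remainder: 308a − 616. Dividing through by 308 gives the monic gcd a − 2.

a − 2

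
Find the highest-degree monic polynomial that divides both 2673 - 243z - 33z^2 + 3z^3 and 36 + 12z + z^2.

Euclidean algorithm in ℚ[z]:
  3z^3 - 33z^2 - 243z + 2673 = (3z - 69)(z^2 + 12z + 36) + (477z + 5157)
  z^2 + 12z + 36 = ((1/477)z + 7/2809)(477z + 5157) + (65025/2809)
  477z + 5157 = ((148877/7225)z + 1609557/7225)(65025/2809) + (0)
The last nonzero remainder is the constant 65025/2809, so the polynomials are coprime and gcd = 1.

1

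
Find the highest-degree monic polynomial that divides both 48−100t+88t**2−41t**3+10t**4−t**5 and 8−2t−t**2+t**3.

Repeated division with remainder:
  −t**5+10t**4−41t**3+88t**2−100t+48 = (−t**2+9t−34)(t**3−t**2−2t+8) + (80t**2−240t+320)
  t**3−t**2−2t+8 = ((1/80)t+1/40)(80t**2−240t+320) + (0)
Last nonzero remainder: 80t**2−240t+320. Dividing through by 80 gives the monic gcd t**2−3t+4.

4−3t+t**2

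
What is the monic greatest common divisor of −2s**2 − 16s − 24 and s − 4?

Euclidean algorithm in ℚ[s]:
  −2s**2 − 16s − 24 = (−2s − 24)(s − 4) + (−120)
  s − 4 = (−(1/120)s + 1/30)(−120) + (0)
The last nonzero remainder is the constant −120, so the polynomials are coprime and gcd = 1.

1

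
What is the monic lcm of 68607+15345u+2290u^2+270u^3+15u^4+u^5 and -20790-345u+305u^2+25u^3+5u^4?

Apply the Euclidean algorithm:
  u^5+15u^4+270u^3+2290u^2+15345u+68607 = ((1/5)u+2)(5u^4+25u^3+305u^2-345u-20790) + (159u^3+1749u^2+20193u+110187)
  5u^4+25u^3+305u^2-345u-20790 = ((5/159)u-10/53)(159u^3+1749u^2+20193u+110187) + (0)
Last nonzero remainder: 159u^3+1749u^2+20193u+110187. Dividing through by 159 gives the monic gcd u^3+11u^2+127u+693.
Then lcm(f, g) = f·g / gcd(f, g); expanding and making the result monic gives the answer.

-411642-23463u+1605u^2+670u^3+180u^4+9u^5+u^6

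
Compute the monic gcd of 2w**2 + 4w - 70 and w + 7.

Repeated division with remainder:
  2w**2 + 4w - 70 = (2w - 10)(w + 7) + (0)
The last nonzero remainder w + 7 is already monic.

w + 7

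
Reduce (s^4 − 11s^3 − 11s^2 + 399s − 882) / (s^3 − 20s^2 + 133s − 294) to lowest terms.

Apply the Euclidean algorithm:
  s^4 − 11s^3 − 11s^2 + 399s − 882 = (s + 9)(s^3 − 20s^2 + 133s − 294) + (36s^2 − 504s + 1764)
  s^3 − 20s^2 + 133s − 294 = ((1/36)s − 1/6)(36s^2 − 504s + 1764) + (0)
Last nonzero remainder: 36s^2 − 504s + 1764. Dividing through by 36 gives the monic gcd s^2 − 14s + 49.
Cancel s^2 − 14s + 49 from numerator and denominator to get the reduced form.

(s^2 + 3s − 18)/(s − 6)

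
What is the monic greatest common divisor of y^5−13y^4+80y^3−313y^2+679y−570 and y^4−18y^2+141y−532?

y^2−3y+19

Repeated division with remainder:
  y^5−13y^4+80y^3−313y^2+679y−570 = (y−13)(y^4−18y^2+141y−532) + (98y^3−688y^2+3044y−7486)
  y^4−18y^2+141y−532 = ((1/98)y+172/2401)(98y^3−688y^2+3044y−7486) + ((540/2401)y^2−(1620/2401)y+10260/2401)
  98y^3−688y^2+3044y−7486 = ((117649/270)y−472997/270)((540/2401)y^2−(1620/2401)y+10260/2401) + (0)
Last nonzero remainder: (540/2401)y^2−(1620/2401)y+10260/2401. Dividing through by 540/2401 gives the monic gcd y^2−3y+19.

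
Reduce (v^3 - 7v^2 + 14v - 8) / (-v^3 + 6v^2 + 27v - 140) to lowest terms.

(-v^2 + 3v - 2)/(v^2 - 2v - 35)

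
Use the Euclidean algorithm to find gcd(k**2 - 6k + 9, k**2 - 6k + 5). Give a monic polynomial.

1

By polynomial division,
  k**2 - 6k + 9 = (k**2 - 6k + 5) + (4)
  k**2 - 6k + 5 = ((1/4)k**2 - (3/2)k + 5/4)(4) + (0)
The last nonzero remainder is the constant 4, so the polynomials are coprime and gcd = 1.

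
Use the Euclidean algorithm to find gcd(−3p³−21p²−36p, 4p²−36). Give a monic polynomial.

p+3

Repeated division with remainder:
  −3p³−21p²−36p = (−(3/4)p−21/4)(4p²−36) + (−63p−189)
  4p²−36 = (−(4/63)p+4/21)(−63p−189) + (0)
Last nonzero remainder: −63p−189. Dividing through by −63 gives the monic gcd p+3.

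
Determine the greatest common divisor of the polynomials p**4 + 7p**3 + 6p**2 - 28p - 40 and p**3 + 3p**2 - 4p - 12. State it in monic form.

p**2 - 4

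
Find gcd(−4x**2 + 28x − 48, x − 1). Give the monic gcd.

By polynomial division,
  −4x**2 + 28x − 48 = (−4x + 24)(x − 1) + (−24)
  x − 1 = (−(1/24)x + 1/24)(−24) + (0)
The last nonzero remainder is the constant −24, so the polynomials are coprime and gcd = 1.

1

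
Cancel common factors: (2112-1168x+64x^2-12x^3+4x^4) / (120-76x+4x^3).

(-264+14x-x^2+x^3)/(-15+2x+x^2)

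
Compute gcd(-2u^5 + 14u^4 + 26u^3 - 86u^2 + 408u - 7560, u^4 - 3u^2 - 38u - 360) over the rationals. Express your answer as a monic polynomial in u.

u^2 + u + 18

Repeated division with remainder:
  -2u^5 + 14u^4 + 26u^3 - 86u^2 + 408u - 7560 = (-2u + 14)(u^4 - 3u^2 - 38u - 360) + (20u^3 - 120u^2 + 220u - 2520)
  u^4 - 3u^2 - 38u - 360 = ((1/20)u + 3/10)(20u^3 - 120u^2 + 220u - 2520) + (22u^2 + 22u + 396)
  20u^3 - 120u^2 + 220u - 2520 = ((10/11)u - 70/11)(22u^2 + 22u + 396) + (0)
Last nonzero remainder: 22u^2 + 22u + 396. Dividing through by 22 gives the monic gcd u^2 + u + 18.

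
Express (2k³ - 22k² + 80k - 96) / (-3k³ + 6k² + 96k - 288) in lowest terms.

By polynomial division,
  2k³ - 22k² + 80k - 96 = (-2/3)(-3k³ + 6k² + 96k - 288) + (-18k² + 144k - 288)
  -3k³ + 6k² + 96k - 288 = ((1/6)k + 1)(-18k² + 144k - 288) + (0)
Last nonzero remainder: -18k² + 144k - 288. Dividing through by -18 gives the monic gcd k² - 8k + 16.
Cancel k² - 8k + 16 from numerator and denominator to get the reduced form.

(-2k + 6)/(3k + 18)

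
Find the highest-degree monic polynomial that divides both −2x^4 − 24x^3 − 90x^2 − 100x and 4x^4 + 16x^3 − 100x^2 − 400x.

x^2 + 5x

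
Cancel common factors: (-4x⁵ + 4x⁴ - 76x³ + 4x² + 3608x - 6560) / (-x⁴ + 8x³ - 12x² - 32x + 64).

Euclidean algorithm in ℚ[x]:
  -4x⁵ + 4x⁴ - 76x³ + 4x² + 3608x - 6560 = (4x + 28)(-x⁴ + 8x³ - 12x² - 32x + 64) + (-252x³ + 468x² + 4248x - 8352)
  -x⁴ + 8x³ - 12x² - 32x + 64 = ((1/252)x - 43/1764)(-252x³ + 468x² + 4248x - 8352) + (-(855/49)x² + (5130/49)x - 6840/49)
  -252x³ + 468x² + 4248x - 8352 = ((1372/95)x + 5684/95)(-(855/49)x² + (5130/49)x - 6840/49) + (0)
Last nonzero remainder: -(855/49)x² + (5130/49)x - 6840/49. Dividing through by -855/49 gives the monic gcd x² - 6x + 8.
Cancel x² - 6x + 8 from numerator and denominator to get the reduced form.

(4x³ + 20x² + 164x + 820)/(x² - 2x - 8)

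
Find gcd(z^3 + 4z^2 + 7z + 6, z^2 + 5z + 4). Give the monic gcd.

Repeated division with remainder:
  z^3 + 4z^2 + 7z + 6 = (z - 1)(z^2 + 5z + 4) + (8z + 10)
  z^2 + 5z + 4 = ((1/8)z + 15/32)(8z + 10) + (-11/16)
  8z + 10 = (-(128/11)z - 160/11)(-11/16) + (0)
The last nonzero remainder is the constant -11/16, so the polynomials are coprime and gcd = 1.

1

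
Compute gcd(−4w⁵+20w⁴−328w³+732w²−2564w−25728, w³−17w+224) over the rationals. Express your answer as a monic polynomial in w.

By polynomial division,
  −4w⁵+20w⁴−328w³+732w²−2564w−25728 = (−4w²+20w−396)(w³−17w+224) + (1968w²−13776w+62976)
  w³−17w+224 = ((1/1968)w+7/1968)(1968w²−13776w+62976) + (0)
Last nonzero remainder: 1968w²−13776w+62976. Dividing through by 1968 gives the monic gcd w²−7w+32.

w²−7w+32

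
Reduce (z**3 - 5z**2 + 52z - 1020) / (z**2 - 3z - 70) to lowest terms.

(z**2 + 5z + 102)/(z + 7)

Apply the Euclidean algorithm:
  z**3 - 5z**2 + 52z - 1020 = (z - 2)(z**2 - 3z - 70) + (116z - 1160)
  z**2 - 3z - 70 = ((1/116)z + 7/116)(116z - 1160) + (0)
Last nonzero remainder: 116z - 1160. Dividing through by 116 gives the monic gcd z - 10.
Cancel z - 10 from numerator and denominator to get the reduced form.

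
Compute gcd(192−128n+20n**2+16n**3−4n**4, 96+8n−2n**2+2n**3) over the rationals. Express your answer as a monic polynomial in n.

Repeated division with remainder:
  −4n**4+16n**3+20n**2−128n+192 = (−2n+6)(2n**3−2n**2+8n+96) + (48n**2+16n−384)
  2n**3−2n**2+8n+96 = ((1/24)n−1/18)(48n**2+16n−384) + ((224/9)n+224/3)
  48n**2+16n−384 = ((27/14)n−36/7)((224/9)n+224/3) + (0)
Last nonzero remainder: (224/9)n+224/3. Dividing through by 224/9 gives the monic gcd n+3.

3+n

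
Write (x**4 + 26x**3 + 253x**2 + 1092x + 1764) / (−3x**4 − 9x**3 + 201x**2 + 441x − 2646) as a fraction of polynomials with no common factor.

Repeated division with remainder:
  x**4 + 26x**3 + 253x**2 + 1092x + 1764 = (−1/3)(−3x**4 − 9x**3 + 201x**2 + 441x − 2646) + (23x**3 + 320x**2 + 1239x + 882)
  −3x**4 − 9x**3 + 201x**2 + 441x − 2646 = (−(3/23)x + 753/529)(23x**3 + 320x**2 + 1239x + 882) + (−(49140/529)x**2 − (638820/529)x − 2063880/529)
  23x**3 + 320x**2 + 1239x + 882 = (−(12167/49140)x − 529/2340)(−(49140/529)x**2 − (638820/529)x − 2063880/529) + (0)
Last nonzero remainder: −(49140/529)x**2 − (638820/529)x − 2063880/529. Dividing through by −49140/529 gives the monic gcd x**2 + 13x + 42.
Cancel x**2 + 13x + 42 from numerator and denominator to get the reduced form.

(−x**2 − 13x − 42)/(3x**2 − 30x + 63)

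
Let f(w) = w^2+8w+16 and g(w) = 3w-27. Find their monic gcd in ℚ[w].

1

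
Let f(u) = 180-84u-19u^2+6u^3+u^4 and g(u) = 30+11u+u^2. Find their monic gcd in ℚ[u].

30+11u+u^2

By polynomial division,
  u^4+6u^3-19u^2-84u+180 = (u^2-5u+6)(u^2+11u+30) + (0)
The last nonzero remainder u^2+11u+30 is already monic.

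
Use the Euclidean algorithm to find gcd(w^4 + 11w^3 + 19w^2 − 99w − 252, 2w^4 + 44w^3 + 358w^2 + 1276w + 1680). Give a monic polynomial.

Repeated division with remainder:
  w^4 + 11w^3 + 19w^2 − 99w − 252 = (1/2)(2w^4 + 44w^3 + 358w^2 + 1276w + 1680) + (−11w^3 − 160w^2 − 737w − 1092)
  2w^4 + 44w^3 + 358w^2 + 1276w + 1680 = (−(2/11)w − 164/121)(−11w^3 − 160w^2 − 737w − 1092) + ((864/121)w^2 + (864/11)w + 24192/121)
  −11w^3 − 160w^2 − 737w − 1092 = (−(1331/864)w − 1573/288)((864/121)w^2 + (864/11)w + 24192/121) + (0)
Last nonzero remainder: (864/121)w^2 + (864/11)w + 24192/121. Dividing through by 864/121 gives the monic gcd w^2 + 11w + 28.

w^2 + 11w + 28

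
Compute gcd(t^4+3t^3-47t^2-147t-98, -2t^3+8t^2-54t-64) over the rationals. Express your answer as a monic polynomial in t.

t+1

Euclidean algorithm in ℚ[t]:
  t^4+3t^3-47t^2-147t-98 = (-(1/2)t-7/2)(-2t^3+8t^2-54t-64) + (-46t^2-368t-322)
  -2t^3+8t^2-54t-64 = ((1/23)t-12/23)(-46t^2-368t-322) + (-232t-232)
  -46t^2-368t-322 = ((23/116)t+161/116)(-232t-232) + (0)
Last nonzero remainder: -232t-232. Dividing through by -232 gives the monic gcd t+1.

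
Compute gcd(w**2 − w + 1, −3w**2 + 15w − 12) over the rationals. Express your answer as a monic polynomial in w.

1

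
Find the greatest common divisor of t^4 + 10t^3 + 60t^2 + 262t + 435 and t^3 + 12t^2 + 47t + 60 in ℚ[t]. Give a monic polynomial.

t^2 + 8t + 15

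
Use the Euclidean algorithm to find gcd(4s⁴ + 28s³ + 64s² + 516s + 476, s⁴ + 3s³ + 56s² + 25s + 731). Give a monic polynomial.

By polynomial division,
  4s⁴ + 28s³ + 64s² + 516s + 476 = (4)(s⁴ + 3s³ + 56s² + 25s + 731) + (16s³ - 160s² + 416s - 2448)
  s⁴ + 3s³ + 56s² + 25s + 731 = ((1/16)s + 13/16)(16s³ - 160s² + 416s - 2448) + (160s² - 160s + 2720)
  16s³ - 160s² + 416s - 2448 = ((1/10)s - 9/10)(160s² - 160s + 2720) + (0)
Last nonzero remainder: 160s² - 160s + 2720. Dividing through by 160 gives the monic gcd s² - s + 17.

s² - s + 17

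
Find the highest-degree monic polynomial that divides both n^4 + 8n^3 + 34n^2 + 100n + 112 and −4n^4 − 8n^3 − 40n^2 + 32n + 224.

n^3 + 4n^2 + 18n + 28

Euclidean algorithm in ℚ[n]:
  n^4 + 8n^3 + 34n^2 + 100n + 112 = (−1/4)(−4n^4 − 8n^3 − 40n^2 + 32n + 224) + (6n^3 + 24n^2 + 108n + 168)
  −4n^4 − 8n^3 − 40n^2 + 32n + 224 = (−(2/3)n + 4/3)(6n^3 + 24n^2 + 108n + 168) + (0)
Last nonzero remainder: 6n^3 + 24n^2 + 108n + 168. Dividing through by 6 gives the monic gcd n^3 + 4n^2 + 18n + 28.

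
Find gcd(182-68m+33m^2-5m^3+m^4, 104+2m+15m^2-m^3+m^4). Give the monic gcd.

13-3m+m^2

Euclidean algorithm in ℚ[m]:
  m^4-5m^3+33m^2-68m+182 = (m^4-m^3+15m^2+2m+104) + (-4m^3+18m^2-70m+78)
  m^4-m^3+15m^2+2m+104 = (-(1/4)m-7/8)(-4m^3+18m^2-70m+78) + ((53/4)m^2-(159/4)m+689/4)
  -4m^3+18m^2-70m+78 = (-(16/53)m+24/53)((53/4)m^2-(159/4)m+689/4) + (0)
Last nonzero remainder: (53/4)m^2-(159/4)m+689/4. Dividing through by 53/4 gives the monic gcd m^2-3m+13.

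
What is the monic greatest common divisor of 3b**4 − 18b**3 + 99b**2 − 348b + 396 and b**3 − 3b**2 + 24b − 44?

b**3 − 3b**2 + 24b − 44

By polynomial division,
  3b**4 − 18b**3 + 99b**2 − 348b + 396 = (3b − 9)(b**3 − 3b**2 + 24b − 44) + (0)
The last nonzero remainder b**3 − 3b**2 + 24b − 44 is already monic.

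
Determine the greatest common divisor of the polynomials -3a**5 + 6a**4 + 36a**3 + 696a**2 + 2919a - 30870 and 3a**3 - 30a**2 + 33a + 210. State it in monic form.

a**2 - 12a + 35

By polynomial division,
  -3a**5 + 6a**4 + 36a**3 + 696a**2 + 2919a - 30870 = (-a**2 - 8a - 57)(3a**3 - 30a**2 + 33a + 210) + (-540a**2 + 6480a - 18900)
  3a**3 - 30a**2 + 33a + 210 = (-(1/180)a - 1/90)(-540a**2 + 6480a - 18900) + (0)
Last nonzero remainder: -540a**2 + 6480a - 18900. Dividing through by -540 gives the monic gcd a**2 - 12a + 35.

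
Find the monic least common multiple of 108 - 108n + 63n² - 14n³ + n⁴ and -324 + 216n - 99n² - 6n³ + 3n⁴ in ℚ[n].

648 - 540n + 270n² - 21n³ - 8n⁴ + n⁵

Repeated division with remainder:
  n⁴ - 14n³ + 63n² - 108n + 108 = (1/3)(3n⁴ - 6n³ - 99n² + 216n - 324) + (-12n³ + 96n² - 180n + 216)
  3n⁴ - 6n³ - 99n² + 216n - 324 = (-(1/4)n - 3/2)(-12n³ + 96n² - 180n + 216) + (0)
Last nonzero remainder: -12n³ + 96n² - 180n + 216. Dividing through by -12 gives the monic gcd n³ - 8n² + 15n - 18.
Then lcm(f, g) = f·g / gcd(f, g); expanding and making the result monic gives the answer.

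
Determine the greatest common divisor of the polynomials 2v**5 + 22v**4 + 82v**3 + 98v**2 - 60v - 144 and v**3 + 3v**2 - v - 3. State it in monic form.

v**2 + 2v - 3

By polynomial division,
  2v**5 + 22v**4 + 82v**3 + 98v**2 - 60v - 144 = (2v**2 + 16v + 36)(v**3 + 3v**2 - v - 3) + (12v**2 + 24v - 36)
  v**3 + 3v**2 - v - 3 = ((1/12)v + 1/12)(12v**2 + 24v - 36) + (0)
Last nonzero remainder: 12v**2 + 24v - 36. Dividing through by 12 gives the monic gcd v**2 + 2v - 3.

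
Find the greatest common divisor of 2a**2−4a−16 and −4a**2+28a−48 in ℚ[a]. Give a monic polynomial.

By polynomial division,
  2a**2−4a−16 = (−1/2)(−4a**2+28a−48) + (10a−40)
  −4a**2+28a−48 = (−(2/5)a+6/5)(10a−40) + (0)
Last nonzero remainder: 10a−40. Dividing through by 10 gives the monic gcd a−4.

a−4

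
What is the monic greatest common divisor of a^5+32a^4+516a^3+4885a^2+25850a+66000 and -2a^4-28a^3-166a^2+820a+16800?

Euclidean algorithm in ℚ[a]:
  a^5+32a^4+516a^3+4885a^2+25850a+66000 = (-(1/2)a-9)(-2a^4-28a^3-166a^2+820a+16800) + (181a^3+3801a^2+41630a+217200)
  -2a^4-28a^3-166a^2+820a+16800 = (-(2/181)a+14/181)(181a^3+3801a^2+41630a+217200) + (0)
Last nonzero remainder: 181a^3+3801a^2+41630a+217200. Dividing through by 181 gives the monic gcd a^3+21a^2+230a+1200.

a^3+21a^2+230a+1200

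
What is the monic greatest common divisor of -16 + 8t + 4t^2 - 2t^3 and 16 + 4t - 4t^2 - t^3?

Apply the Euclidean algorithm:
  -2t^3 + 4t^2 + 8t - 16 = (2)(-t^3 - 4t^2 + 4t + 16) + (12t^2 - 48)
  -t^3 - 4t^2 + 4t + 16 = (-(1/12)t - 1/3)(12t^2 - 48) + (0)
Last nonzero remainder: 12t^2 - 48. Dividing through by 12 gives the monic gcd t^2 - 4.

-4 + t^2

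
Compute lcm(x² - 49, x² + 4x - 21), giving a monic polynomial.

By polynomial division,
  x² - 49 = (x² + 4x - 21) + (-4x - 28)
  x² + 4x - 21 = (-(1/4)x + 3/4)(-4x - 28) + (0)
Last nonzero remainder: -4x - 28. Dividing through by -4 gives the monic gcd x + 7.
Then lcm(f, g) = f·g / gcd(f, g); expanding and making the result monic gives the answer.

x³ - 3x² - 49x + 147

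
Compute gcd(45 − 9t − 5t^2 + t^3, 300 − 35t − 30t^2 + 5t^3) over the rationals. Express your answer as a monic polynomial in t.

−15 − 2t + t^2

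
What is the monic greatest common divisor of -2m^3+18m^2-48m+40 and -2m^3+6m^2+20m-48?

Apply the Euclidean algorithm:
  -2m^3+18m^2-48m+40 = (-2m^3+6m^2+20m-48) + (12m^2-68m+88)
  -2m^3+6m^2+20m-48 = (-(1/6)m-4/9)(12m^2-68m+88) + ((40/9)m-80/9)
  12m^2-68m+88 = ((27/10)m-99/10)((40/9)m-80/9) + (0)
Last nonzero remainder: (40/9)m-80/9. Dividing through by 40/9 gives the monic gcd m-2.

m-2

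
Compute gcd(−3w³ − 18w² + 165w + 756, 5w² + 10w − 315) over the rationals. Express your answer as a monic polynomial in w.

w² + 2w − 63

Apply the Euclidean algorithm:
  −3w³ − 18w² + 165w + 756 = (−(3/5)w − 12/5)(5w² + 10w − 315) + (0)
Last nonzero remainder: 5w² + 10w − 315. Dividing through by 5 gives the monic gcd w² + 2w − 63.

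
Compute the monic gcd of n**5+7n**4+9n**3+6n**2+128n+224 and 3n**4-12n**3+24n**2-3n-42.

n**2-3n+7

Apply the Euclidean algorithm:
  n**5+7n**4+9n**3+6n**2+128n+224 = ((1/3)n+11/3)(3n**4-12n**3+24n**2-3n-42) + (45n**3-81n**2+153n+378)
  3n**4-12n**3+24n**2-3n-42 = ((1/15)n-11/75)(45n**3-81n**2+153n+378) + ((48/25)n**2-(144/25)n+336/25)
  45n**3-81n**2+153n+378 = ((375/16)n+225/8)((48/25)n**2-(144/25)n+336/25) + (0)
Last nonzero remainder: (48/25)n**2-(144/25)n+336/25. Dividing through by 48/25 gives the monic gcd n**2-3n+7.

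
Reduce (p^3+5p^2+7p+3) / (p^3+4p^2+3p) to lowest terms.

By polynomial division,
  p^3+5p^2+7p+3 = (p^3+4p^2+3p) + (p^2+4p+3)
  p^3+4p^2+3p = (p)(p^2+4p+3) + (0)
The last nonzero remainder p^2+4p+3 is already monic.
Cancel p^2+4p+3 from numerator and denominator to get the reduced form.

(p+1)/(p)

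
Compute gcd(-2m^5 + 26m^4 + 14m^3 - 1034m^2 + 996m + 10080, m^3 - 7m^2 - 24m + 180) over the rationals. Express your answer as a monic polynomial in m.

m^2 - m - 30

Euclidean algorithm in ℚ[m]:
  -2m^5 + 26m^4 + 14m^3 - 1034m^2 + 996m + 10080 = (-2m^2 + 12m + 50)(m^3 - 7m^2 - 24m + 180) + (-36m^2 + 36m + 1080)
  m^3 - 7m^2 - 24m + 180 = (-(1/36)m + 1/6)(-36m^2 + 36m + 1080) + (0)
Last nonzero remainder: -36m^2 + 36m + 1080. Dividing through by -36 gives the monic gcd m^2 - m - 30.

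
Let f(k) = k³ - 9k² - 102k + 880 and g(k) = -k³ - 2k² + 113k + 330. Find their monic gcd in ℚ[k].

By polynomial division,
  k³ - 9k² - 102k + 880 = (-1)(-k³ - 2k² + 113k + 330) + (-11k² + 11k + 1210)
  -k³ - 2k² + 113k + 330 = ((1/11)k + 3/11)(-11k² + 11k + 1210) + (0)
Last nonzero remainder: -11k² + 11k + 1210. Dividing through by -11 gives the monic gcd k² - k - 110.

k² - k - 110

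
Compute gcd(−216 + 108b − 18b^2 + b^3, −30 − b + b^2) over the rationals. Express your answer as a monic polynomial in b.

By polynomial division,
  b^3 − 18b^2 + 108b − 216 = (b − 17)(b^2 − b − 30) + (121b − 726)
  b^2 − b − 30 = ((1/121)b + 5/121)(121b − 726) + (0)
Last nonzero remainder: 121b − 726. Dividing through by 121 gives the monic gcd b − 6.

−6 + b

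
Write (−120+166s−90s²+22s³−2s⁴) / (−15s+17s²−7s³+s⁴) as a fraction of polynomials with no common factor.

Repeated division with remainder:
  −2s⁴+22s³−90s²+166s−120 = (−2)(s⁴−7s³+17s²−15s) + (8s³−56s²+136s−120)
  s⁴−7s³+17s²−15s = ((1/8)s)(8s³−56s²+136s−120) + (0)
Last nonzero remainder: 8s³−56s²+136s−120. Dividing through by 8 gives the monic gcd s³−7s²+17s−15.
Cancel s³−7s²+17s−15 from numerator and denominator to get the reduced form.

(8−2s)/(s)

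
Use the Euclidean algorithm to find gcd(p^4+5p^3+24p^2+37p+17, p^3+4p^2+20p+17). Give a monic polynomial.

Euclidean algorithm in ℚ[p]:
  p^4+5p^3+24p^2+37p+17 = (p+1)(p^3+4p^2+20p+17) + (0)
The last nonzero remainder p^3+4p^2+20p+17 is already monic.

p^3+4p^2+20p+17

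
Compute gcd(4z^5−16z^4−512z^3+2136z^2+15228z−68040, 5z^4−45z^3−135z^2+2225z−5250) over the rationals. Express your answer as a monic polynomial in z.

z^3−4z^2−47z+210

Euclidean algorithm in ℚ[z]:
  4z^5−16z^4−512z^3+2136z^2+15228z−68040 = ((4/5)z+4)(5z^4−45z^3−135z^2+2225z−5250) + (−224z^3+896z^2+10528z−47040)
  5z^4−45z^3−135z^2+2225z−5250 = (−(5/224)z+25/224)(−224z^3+896z^2+10528z−47040) + (0)
Last nonzero remainder: −224z^3+896z^2+10528z−47040. Dividing through by −224 gives the monic gcd z^3−4z^2−47z+210.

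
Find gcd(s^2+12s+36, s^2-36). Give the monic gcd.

Euclidean algorithm in ℚ[s]:
  s^2+12s+36 = (s^2-36) + (12s+72)
  s^2-36 = ((1/12)s-1/2)(12s+72) + (0)
Last nonzero remainder: 12s+72. Dividing through by 12 gives the monic gcd s+6.

s+6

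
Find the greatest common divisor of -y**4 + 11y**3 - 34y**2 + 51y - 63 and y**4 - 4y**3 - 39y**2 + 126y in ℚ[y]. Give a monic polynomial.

Repeated division with remainder:
  -y**4 + 11y**3 - 34y**2 + 51y - 63 = (-1)(y**4 - 4y**3 - 39y**2 + 126y) + (7y**3 - 73y**2 + 177y - 63)
  y**4 - 4y**3 - 39y**2 + 126y = ((1/7)y + 45/49)(7y**3 - 73y**2 + 177y - 63) + ((135/49)y**2 - (1350/49)y + 405/7)
  7y**3 - 73y**2 + 177y - 63 = ((343/135)y - 49/45)((135/49)y**2 - (1350/49)y + 405/7) + (0)
Last nonzero remainder: (135/49)y**2 - (1350/49)y + 405/7. Dividing through by 135/49 gives the monic gcd y**2 - 10y + 21.

y**2 - 10y + 21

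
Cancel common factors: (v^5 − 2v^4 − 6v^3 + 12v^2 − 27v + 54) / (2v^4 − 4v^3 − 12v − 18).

(v^2 + v − 6)/(2v + 2)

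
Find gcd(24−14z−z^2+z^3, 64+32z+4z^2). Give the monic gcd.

Repeated division with remainder:
  z^3−z^2−14z+24 = ((1/4)z−9/4)(4z^2+32z+64) + (42z+168)
  4z^2+32z+64 = ((2/21)z+8/21)(42z+168) + (0)
Last nonzero remainder: 42z+168. Dividing through by 42 gives the monic gcd z+4.

4+z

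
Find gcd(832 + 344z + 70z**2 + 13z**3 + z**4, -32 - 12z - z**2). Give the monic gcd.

32 + 12z + z**2

Repeated division with remainder:
  z**4 + 13z**3 + 70z**2 + 344z + 832 = (-z**2 - z - 26)(-z**2 - 12z - 32) + (0)
Last nonzero remainder: -z**2 - 12z - 32. Dividing through by -1 gives the monic gcd z**2 + 12z + 32.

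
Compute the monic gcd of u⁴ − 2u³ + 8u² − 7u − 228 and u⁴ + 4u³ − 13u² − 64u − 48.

u² − u − 12

Repeated division with remainder:
  u⁴ − 2u³ + 8u² − 7u − 228 = (u⁴ + 4u³ − 13u² − 64u − 48) + (−6u³ + 21u² + 57u − 180)
  u⁴ + 4u³ − 13u² − 64u − 48 = (−(1/6)u − 5/4)(−6u³ + 21u² + 57u − 180) + ((91/4)u² − (91/4)u − 273)
  −6u³ + 21u² + 57u − 180 = (−(24/91)u + 60/91)((91/4)u² − (91/4)u − 273) + (0)
Last nonzero remainder: (91/4)u² − (91/4)u − 273. Dividing through by 91/4 gives the monic gcd u² − u − 12.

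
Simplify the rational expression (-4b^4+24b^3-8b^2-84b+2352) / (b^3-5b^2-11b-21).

(-4b^3-4b^2-36b-336)/(b^2+2b+3)

By polynomial division,
  -4b^4+24b^3-8b^2-84b+2352 = (-4b+4)(b^3-5b^2-11b-21) + (-32b^2-124b+2436)
  b^3-5b^2-11b-21 = (-(1/32)b+71/256)(-32b^2-124b+2436) + ((6369/64)b-44583/64)
  -32b^2-124b+2436 = (-(2048/6369)b-7424/2123)((6369/64)b-44583/64) + (0)
Last nonzero remainder: (6369/64)b-44583/64. Dividing through by 6369/64 gives the monic gcd b-7.
Cancel b-7 from numerator and denominator to get the reduced form.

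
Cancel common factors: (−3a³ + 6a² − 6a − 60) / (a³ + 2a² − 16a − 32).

(−3a² + 12a − 30)/(a² − 16)

Euclidean algorithm in ℚ[a]:
  −3a³ + 6a² − 6a − 60 = (−3)(a³ + 2a² − 16a − 32) + (12a² − 54a − 156)
  a³ + 2a² − 16a − 32 = ((1/12)a + 13/24)(12a² − 54a − 156) + ((105/4)a + 105/2)
  12a² − 54a − 156 = ((16/35)a − 104/35)((105/4)a + 105/2) + (0)
Last nonzero remainder: (105/4)a + 105/2. Dividing through by 105/4 gives the monic gcd a + 2.
Cancel a + 2 from numerator and denominator to get the reduced form.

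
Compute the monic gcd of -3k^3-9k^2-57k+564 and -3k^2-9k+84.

Repeated division with remainder:
  -3k^3-9k^2-57k+564 = (k)(-3k^2-9k+84) + (-141k+564)
  -3k^2-9k+84 = ((1/47)k+7/47)(-141k+564) + (0)
Last nonzero remainder: -141k+564. Dividing through by -141 gives the monic gcd k-4.

k-4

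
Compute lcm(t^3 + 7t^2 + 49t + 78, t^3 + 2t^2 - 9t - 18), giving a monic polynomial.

Apply the Euclidean algorithm:
  t^3 + 7t^2 + 49t + 78 = (t^3 + 2t^2 - 9t - 18) + (5t^2 + 58t + 96)
  t^3 + 2t^2 - 9t - 18 = ((1/5)t - 48/25)(5t^2 + 58t + 96) + ((2079/25)t + 4158/25)
  5t^2 + 58t + 96 = ((125/2079)t + 400/693)((2079/25)t + 4158/25) + (0)
Last nonzero remainder: (2079/25)t + 4158/25. Dividing through by 2079/25 gives the monic gcd t + 2.
Then lcm(f, g) = f·g / gcd(f, g); expanding and making the result monic gives the answer.

t^5 + 7t^4 + 40t^3 + 15t^2 - 441t - 702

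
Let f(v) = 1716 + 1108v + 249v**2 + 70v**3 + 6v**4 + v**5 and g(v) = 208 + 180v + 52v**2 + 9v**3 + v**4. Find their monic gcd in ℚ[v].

52 + 32v + 5v**2 + v**3

Euclidean algorithm in ℚ[v]:
  v**5 + 6v**4 + 70v**3 + 249v**2 + 1108v + 1716 = (v - 3)(v**4 + 9v**3 + 52v**2 + 180v + 208) + (45v**3 + 225v**2 + 1440v + 2340)
  v**4 + 9v**3 + 52v**2 + 180v + 208 = ((1/45)v + 4/45)(45v**3 + 225v**2 + 1440v + 2340) + (0)
Last nonzero remainder: 45v**3 + 225v**2 + 1440v + 2340. Dividing through by 45 gives the monic gcd v**3 + 5v**2 + 32v + 52.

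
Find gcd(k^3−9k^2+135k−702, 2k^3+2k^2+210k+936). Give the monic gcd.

k^2−3k+117

By polynomial division,
  k^3−9k^2+135k−702 = (1/2)(2k^3+2k^2+210k+936) + (−10k^2+30k−1170)
  2k^3+2k^2+210k+936 = (−(1/5)k−4/5)(−10k^2+30k−1170) + (0)
Last nonzero remainder: −10k^2+30k−1170. Dividing through by −10 gives the monic gcd k^2−3k+117.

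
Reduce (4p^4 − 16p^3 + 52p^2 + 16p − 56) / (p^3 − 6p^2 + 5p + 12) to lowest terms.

(4p^3 − 20p^2 + 72p − 56)/(p^2 − 7p + 12)

Apply the Euclidean algorithm:
  4p^4 − 16p^3 + 52p^2 + 16p − 56 = (4p + 8)(p^3 − 6p^2 + 5p + 12) + (80p^2 − 72p − 152)
  p^3 − 6p^2 + 5p + 12 = ((1/80)p − 51/800)(80p^2 − 72p − 152) + ((231/100)p + 231/100)
  80p^2 − 72p − 152 = ((8000/231)p − 15200/231)((231/100)p + 231/100) + (0)
Last nonzero remainder: (231/100)p + 231/100. Dividing through by 231/100 gives the monic gcd p + 1.
Cancel p + 1 from numerator and denominator to get the reduced form.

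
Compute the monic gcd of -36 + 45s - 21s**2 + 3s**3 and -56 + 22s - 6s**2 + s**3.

-4 + s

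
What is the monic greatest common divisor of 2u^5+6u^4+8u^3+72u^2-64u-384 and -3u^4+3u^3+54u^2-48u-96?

Euclidean algorithm in ℚ[u]:
  2u^5+6u^4+8u^3+72u^2-64u-384 = (-(2/3)u-8/3)(-3u^4+3u^3+54u^2-48u-96) + (52u^3+184u^2-256u-640)
  -3u^4+3u^3+54u^2-48u-96 = (-(3/52)u+177/676)(52u^3+184u^2-256u-640) + (-(1512/169)u^2-(3024/169)u+12096/169)
  52u^3+184u^2-256u-640 = (-(2197/378)u-1690/189)(-(1512/169)u^2-(3024/169)u+12096/169) + (0)
Last nonzero remainder: -(1512/169)u^2-(3024/169)u+12096/169. Dividing through by -1512/169 gives the monic gcd u^2+2u-8.

u^2+2u-8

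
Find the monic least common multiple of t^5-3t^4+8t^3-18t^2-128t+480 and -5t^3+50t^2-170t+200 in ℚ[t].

By polynomial division,
  t^5-3t^4+8t^3-18t^2-128t+480 = (-(1/5)t^2-(7/5)t-44/5)(-5t^3+50t^2-170t+200) + (224t^2-1344t+2240)
  -5t^3+50t^2-170t+200 = (-(5/224)t+5/56)(224t^2-1344t+2240) + (0)
Last nonzero remainder: 224t^2-1344t+2240. Dividing through by 224 gives the monic gcd t^2-6t+10.
Then lcm(f, g) = f·g / gcd(f, g); expanding and making the result monic gives the answer.

t^6-7t^5+20t^4-50t^3-56t^2+992t-1920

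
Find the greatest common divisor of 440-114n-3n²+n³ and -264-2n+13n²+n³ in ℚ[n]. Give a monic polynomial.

-44+7n+n²

Repeated division with remainder:
  n³-3n²-114n+440 = (n³+13n²-2n-264) + (-16n²-112n+704)
  n³+13n²-2n-264 = (-(1/16)n-3/8)(-16n²-112n+704) + (0)
Last nonzero remainder: -16n²-112n+704. Dividing through by -16 gives the monic gcd n²+7n-44.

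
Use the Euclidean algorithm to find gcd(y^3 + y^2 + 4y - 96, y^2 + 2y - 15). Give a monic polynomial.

1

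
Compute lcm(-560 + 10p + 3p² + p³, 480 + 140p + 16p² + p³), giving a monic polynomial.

Repeated division with remainder:
  p³ + 3p² + 10p - 560 = (p³ + 16p² + 140p + 480) + (-13p² - 130p - 1040)
  p³ + 16p² + 140p + 480 = (-(1/13)p - 6/13)(-13p² - 130p - 1040) + (0)
Last nonzero remainder: -13p² - 130p - 1040. Dividing through by -13 gives the monic gcd p² + 10p + 80.
Then lcm(f, g) = f·g / gcd(f, g); expanding and making the result monic gives the answer.

-3360 - 500p + 28p² + 9p³ + p⁴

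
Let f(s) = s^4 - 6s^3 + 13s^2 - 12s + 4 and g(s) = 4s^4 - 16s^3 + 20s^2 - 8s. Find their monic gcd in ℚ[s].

Repeated division with remainder:
  s^4 - 6s^3 + 13s^2 - 12s + 4 = (1/4)(4s^4 - 16s^3 + 20s^2 - 8s) + (-2s^3 + 8s^2 - 10s + 4)
  4s^4 - 16s^3 + 20s^2 - 8s = (-2s)(-2s^3 + 8s^2 - 10s + 4) + (0)
Last nonzero remainder: -2s^3 + 8s^2 - 10s + 4. Dividing through by -2 gives the monic gcd s^3 - 4s^2 + 5s - 2.

s^3 - 4s^2 + 5s - 2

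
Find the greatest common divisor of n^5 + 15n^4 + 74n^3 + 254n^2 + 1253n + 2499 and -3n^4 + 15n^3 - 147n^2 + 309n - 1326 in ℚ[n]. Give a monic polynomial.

By polynomial division,
  n^5 + 15n^4 + 74n^3 + 254n^2 + 1253n + 2499 = (-(1/3)n - 20/3)(-3n^4 + 15n^3 - 147n^2 + 309n - 1326) + (125n^3 - 623n^2 + 2871n - 6341)
  -3n^4 + 15n^3 - 147n^2 + 309n - 1326 = (-(3/125)n + 6/15625)(125n^3 - 623n^2 + 2871n - 6341) + (-(1216512/15625)n^2 + (2433024/15625)n - 20680704/15625)
  125n^3 - 623n^2 + 2871n - 6341 = (-(1953125/1216512)n + 5828125/1216512)(-(1216512/15625)n^2 + (2433024/15625)n - 20680704/15625) + (0)
Last nonzero remainder: -(1216512/15625)n^2 + (2433024/15625)n - 20680704/15625. Dividing through by -1216512/15625 gives the monic gcd n^2 - 2n + 17.

n^2 - 2n + 17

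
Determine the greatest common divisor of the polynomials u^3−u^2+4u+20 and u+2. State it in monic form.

Apply the Euclidean algorithm:
  u^3−u^2+4u+20 = (u^2−3u+10)(u+2) + (0)
The last nonzero remainder u+2 is already monic.

u+2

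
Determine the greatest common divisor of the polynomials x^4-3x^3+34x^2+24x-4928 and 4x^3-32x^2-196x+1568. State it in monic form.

Repeated division with remainder:
  x^4-3x^3+34x^2+24x-4928 = ((1/4)x+5/4)(4x^3-32x^2-196x+1568) + (123x^2-123x-6888)
  4x^3-32x^2-196x+1568 = ((4/123)x-28/123)(123x^2-123x-6888) + (0)
Last nonzero remainder: 123x^2-123x-6888. Dividing through by 123 gives the monic gcd x^2-x-56.

x^2-x-56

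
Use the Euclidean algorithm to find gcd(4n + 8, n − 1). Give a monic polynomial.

1

Repeated division with remainder:
  4n + 8 = (4)(n − 1) + (12)
  n − 1 = ((1/12)n − 1/12)(12) + (0)
The last nonzero remainder is the constant 12, so the polynomials are coprime and gcd = 1.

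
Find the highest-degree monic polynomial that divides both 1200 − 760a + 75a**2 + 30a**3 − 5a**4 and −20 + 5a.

Apply the Euclidean algorithm:
  −5a**4 + 30a**3 + 75a**2 − 760a + 1200 = (−a**3 + 2a**2 + 23a − 60)(5a − 20) + (0)
Last nonzero remainder: 5a − 20. Dividing through by 5 gives the monic gcd a − 4.

−4 + a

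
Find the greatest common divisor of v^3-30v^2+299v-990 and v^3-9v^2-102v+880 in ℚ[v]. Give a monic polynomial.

Repeated division with remainder:
  v^3-30v^2+299v-990 = (v^3-9v^2-102v+880) + (-21v^2+401v-1870)
  v^3-9v^2-102v+880 = (-(1/21)v-212/441)(-21v^2+401v-1870) + ((760/441)v-8360/441)
  -21v^2+401v-1870 = (-(9261/760)v+7497/76)((760/441)v-8360/441) + (0)
Last nonzero remainder: (760/441)v-8360/441. Dividing through by 760/441 gives the monic gcd v-11.

v-11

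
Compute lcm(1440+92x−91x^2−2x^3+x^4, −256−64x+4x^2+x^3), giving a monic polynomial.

Repeated division with remainder:
  x^4−2x^3−91x^2+92x+1440 = (x−6)(x^3+4x^2−64x−256) + (−3x^2−36x−96)
  x^3+4x^2−64x−256 = (−(1/3)x+8/3)(−3x^2−36x−96) + (0)
Last nonzero remainder: −3x^2−36x−96. Dividing through by −3 gives the monic gcd x^2+12x+32.
Then lcm(f, g) = f·g / gcd(f, g); expanding and making the result monic gives the answer.

−11520+704x+820x^2−75x^3−10x^4+x^5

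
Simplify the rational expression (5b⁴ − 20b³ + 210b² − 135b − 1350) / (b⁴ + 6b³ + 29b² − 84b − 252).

By polynomial division,
  5b⁴ − 20b³ + 210b² − 135b − 1350 = (5)(b⁴ + 6b³ + 29b² − 84b − 252) + (−50b³ + 65b² + 285b − 90)
  b⁴ + 6b³ + 29b² − 84b − 252 = (−(1/50)b − 73/500)(−50b³ + 65b² + 285b − 90) + ((4419/100)b² − (4419/100)b − 13257/50)
  −50b³ + 65b² + 285b − 90 = (−(5000/4419)b + 500/1473)((4419/100)b² − (4419/100)b − 13257/50) + (0)
Last nonzero remainder: (4419/100)b² − (4419/100)b − 13257/50. Dividing through by 4419/100 gives the monic gcd b² − b − 6.
Cancel b² − b − 6 from numerator and denominator to get the reduced form.

(5b² − 15b + 225)/(b² + 7b + 42)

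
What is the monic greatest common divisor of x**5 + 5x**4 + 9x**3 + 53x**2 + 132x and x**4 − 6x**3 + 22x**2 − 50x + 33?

By polynomial division,
  x**5 + 5x**4 + 9x**3 + 53x**2 + 132x = (x + 11)(x**4 − 6x**3 + 22x**2 − 50x + 33) + (53x**3 − 139x**2 + 649x − 363)
  x**4 − 6x**3 + 22x**2 − 50x + 33 = ((1/53)x − 179/2809)(53x**3 − 139x**2 + 649x − 363) + ((2520/2809)x**2 − (5040/2809)x + 27720/2809)
  53x**3 − 139x**2 + 649x − 363 = ((148877/2520)x − 30899/840)((2520/2809)x**2 − (5040/2809)x + 27720/2809) + (0)
Last nonzero remainder: (2520/2809)x**2 − (5040/2809)x + 27720/2809. Dividing through by 2520/2809 gives the monic gcd x**2 − 2x + 11.

x**2 − 2x + 11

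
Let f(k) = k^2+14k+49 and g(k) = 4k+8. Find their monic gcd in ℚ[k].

Apply the Euclidean algorithm:
  k^2+14k+49 = ((1/4)k+3)(4k+8) + (25)
  4k+8 = ((4/25)k+8/25)(25) + (0)
The last nonzero remainder is the constant 25, so the polynomials are coprime and gcd = 1.

1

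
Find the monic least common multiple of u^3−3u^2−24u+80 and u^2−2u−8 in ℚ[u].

u^4−u^3−30u^2+32u+160

Euclidean algorithm in ℚ[u]:
  u^3−3u^2−24u+80 = (u−1)(u^2−2u−8) + (−18u+72)
  u^2−2u−8 = (−(1/18)u−1/9)(−18u+72) + (0)
Last nonzero remainder: −18u+72. Dividing through by −18 gives the monic gcd u−4.
Then lcm(f, g) = f·g / gcd(f, g); expanding and making the result monic gives the answer.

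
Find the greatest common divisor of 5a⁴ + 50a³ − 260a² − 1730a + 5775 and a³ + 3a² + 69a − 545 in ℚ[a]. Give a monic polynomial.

a − 5

Repeated division with remainder:
  5a⁴ + 50a³ − 260a² − 1730a + 5775 = (5a + 35)(a³ + 3a² + 69a − 545) + (−710a² − 1420a + 24850)
  a³ + 3a² + 69a − 545 = (−(1/710)a − 1/710)(−710a² − 1420a + 24850) + (102a − 510)
  −710a² − 1420a + 24850 = (−(355/51)a − 2485/51)(102a − 510) + (0)
Last nonzero remainder: 102a − 510. Dividing through by 102 gives the monic gcd a − 5.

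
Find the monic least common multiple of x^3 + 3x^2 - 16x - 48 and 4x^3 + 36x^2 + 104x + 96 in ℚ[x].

x^4 + 5x^3 - 10x^2 - 80x - 96

Repeated division with remainder:
  x^3 + 3x^2 - 16x - 48 = (1/4)(4x^3 + 36x^2 + 104x + 96) + (-6x^2 - 42x - 72)
  4x^3 + 36x^2 + 104x + 96 = (-(2/3)x - 4/3)(-6x^2 - 42x - 72) + (0)
Last nonzero remainder: -6x^2 - 42x - 72. Dividing through by -6 gives the monic gcd x^2 + 7x + 12.
Then lcm(f, g) = f·g / gcd(f, g); expanding and making the result monic gives the answer.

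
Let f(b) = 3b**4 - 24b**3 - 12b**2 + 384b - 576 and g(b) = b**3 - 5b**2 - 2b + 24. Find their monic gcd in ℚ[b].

Euclidean algorithm in ℚ[b]:
  3b**4 - 24b**3 - 12b**2 + 384b - 576 = (3b - 9)(b**3 - 5b**2 - 2b + 24) + (-51b**2 + 294b - 360)
  b**3 - 5b**2 - 2b + 24 = (-(1/51)b - 13/867)(-51b**2 + 294b - 360) + (-(1344/289)b + 5376/289)
  -51b**2 + 294b - 360 = ((4913/448)b - 4335/224)(-(1344/289)b + 5376/289) + (0)
Last nonzero remainder: -(1344/289)b + 5376/289. Dividing through by -1344/289 gives the monic gcd b - 4.

b - 4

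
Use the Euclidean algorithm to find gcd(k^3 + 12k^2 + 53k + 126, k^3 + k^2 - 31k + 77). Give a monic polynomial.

k + 7

Euclidean algorithm in ℚ[k]:
  k^3 + 12k^2 + 53k + 126 = (k^3 + k^2 - 31k + 77) + (11k^2 + 84k + 49)
  k^3 + k^2 - 31k + 77 = ((1/11)k - 73/121)(11k^2 + 84k + 49) + ((1842/121)k + 12894/121)
  11k^2 + 84k + 49 = ((1331/1842)k + 847/1842)((1842/121)k + 12894/121) + (0)
Last nonzero remainder: (1842/121)k + 12894/121. Dividing through by 1842/121 gives the monic gcd k + 7.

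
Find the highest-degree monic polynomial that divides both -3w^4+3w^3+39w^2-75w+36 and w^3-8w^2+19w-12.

w^2-4w+3

By polynomial division,
  -3w^4+3w^3+39w^2-75w+36 = (-3w-21)(w^3-8w^2+19w-12) + (-72w^2+288w-216)
  w^3-8w^2+19w-12 = (-(1/72)w+1/18)(-72w^2+288w-216) + (0)
Last nonzero remainder: -72w^2+288w-216. Dividing through by -72 gives the monic gcd w^2-4w+3.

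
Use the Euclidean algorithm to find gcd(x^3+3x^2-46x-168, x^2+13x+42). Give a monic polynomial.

x+6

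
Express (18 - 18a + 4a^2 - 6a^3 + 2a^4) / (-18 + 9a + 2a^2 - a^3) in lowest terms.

(6 - 4a - 2a^3)/(-6 + a + a^2)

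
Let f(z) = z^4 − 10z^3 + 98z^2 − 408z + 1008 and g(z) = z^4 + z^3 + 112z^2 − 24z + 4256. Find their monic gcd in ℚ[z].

z^2 − 4z + 56

Euclidean algorithm in ℚ[z]:
  z^4 − 10z^3 + 98z^2 − 408z + 1008 = (z^4 + z^3 + 112z^2 − 24z + 4256) + (−11z^3 − 14z^2 − 384z − 3248)
  z^4 + z^3 + 112z^2 − 24z + 4256 = (−(1/11)z + 3/121)(−11z^3 − 14z^2 − 384z − 3248) + ((9370/121)z^2 − (37480/121)z + 524720/121)
  −11z^3 − 14z^2 − 384z − 3248 = (−(1331/9370)z − 3509/4685)((9370/121)z^2 − (37480/121)z + 524720/121) + (0)
Last nonzero remainder: (9370/121)z^2 − (37480/121)z + 524720/121. Dividing through by 9370/121 gives the monic gcd z^2 − 4z + 56.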